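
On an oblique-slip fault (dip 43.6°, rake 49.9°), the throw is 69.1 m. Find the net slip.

131 m

dip-slip = throw / sin(dip) = 69.1 / sin(43.6°) = 100.2 m
net slip = dip-slip / sin(rake) = 100.2 / sin(49.9°) = 131 m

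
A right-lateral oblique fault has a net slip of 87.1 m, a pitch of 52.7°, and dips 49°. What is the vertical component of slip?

52.3 m

dip-slip = net slip × sin(rake) = 87.1 m × sin(52.7°) = 69.29 m
throw = dip-slip × sin(dip) = 69.29 × sin(49°) = 52.3 m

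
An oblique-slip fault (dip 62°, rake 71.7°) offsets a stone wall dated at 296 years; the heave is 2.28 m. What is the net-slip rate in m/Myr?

17300 m/Myr

dip-slip = heave / cos(dip) = 2.28 / cos(62°) = 4.857 m
net slip = dip-slip / sin(rake) = 4.857 / sin(71.7°) = 5.115 m
rate = 5.115 m / 296 years = 0.0173 m/yr = 17300 m/Myr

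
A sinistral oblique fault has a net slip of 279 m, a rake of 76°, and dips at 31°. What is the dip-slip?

271 m

dip-slip = net slip × sin(rake) = 279 m × sin(76°) = 271 m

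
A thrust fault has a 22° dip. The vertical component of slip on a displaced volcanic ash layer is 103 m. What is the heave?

255 m

heave = throw / tan(dip) = 103 / tan(22°) = 255 m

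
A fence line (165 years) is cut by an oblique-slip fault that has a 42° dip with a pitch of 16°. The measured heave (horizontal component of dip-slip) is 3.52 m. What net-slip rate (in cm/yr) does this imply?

10.4 cm/yr

dip-slip = heave / cos(dip) = 3.52 / cos(42°) = 4.737 m
net slip = dip-slip / sin(rake) = 4.737 / sin(16°) = 17.18 m
rate = 17.18 m / 165 years = 0.104 m/yr = 10.4 cm/yr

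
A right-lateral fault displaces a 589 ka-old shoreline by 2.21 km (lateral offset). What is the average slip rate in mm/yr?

rate = 2.21 km / 589 ka = 0.00375 m/yr = 3.75 mm/yr

3.75 mm/yr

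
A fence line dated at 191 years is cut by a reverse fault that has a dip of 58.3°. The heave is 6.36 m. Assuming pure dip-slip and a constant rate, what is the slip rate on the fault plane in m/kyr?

63.4 m/kyr

dip-slip = heave / cos(dip) = 6.36 m / cos(58.3°) = 12.10 m
rate = 12.10 m / 191 years = 0.0634 m/yr = 63.4 m/kyr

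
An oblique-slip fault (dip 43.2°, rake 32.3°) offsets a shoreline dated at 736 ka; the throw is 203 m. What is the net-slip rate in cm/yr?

0.0754 cm/yr

dip-slip = throw / sin(dip) = 203 / sin(43.2°) = 296.5 m
net slip = dip-slip / sin(rake) = 296.5 / sin(32.3°) = 555 m
rate = 555 m / 736 ka = 0.000754 m/yr = 0.0754 cm/yr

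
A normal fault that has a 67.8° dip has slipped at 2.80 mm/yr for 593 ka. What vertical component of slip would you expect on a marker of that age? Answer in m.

dip-slip = rate × time = 2.80 mm/yr × 593 ka = 1660 m
throw = dip-slip × sin(dip) = 1660 × sin(67.8°) = 1540 m

1540 m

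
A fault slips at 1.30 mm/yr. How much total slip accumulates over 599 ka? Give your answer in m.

779 m

slip = rate × time = 1.30 mm/yr × 599 ka = 779 m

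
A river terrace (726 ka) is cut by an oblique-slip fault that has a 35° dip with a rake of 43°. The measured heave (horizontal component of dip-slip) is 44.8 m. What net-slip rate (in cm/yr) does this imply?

0.0110 cm/yr

dip-slip = heave / cos(dip) = 44.8 / cos(35°) = 54.69 m
net slip = dip-slip / sin(rake) = 54.69 / sin(43°) = 80.19 m
rate = 80.19 m / 726 ka = 0.000110 m/yr = 0.0110 cm/yr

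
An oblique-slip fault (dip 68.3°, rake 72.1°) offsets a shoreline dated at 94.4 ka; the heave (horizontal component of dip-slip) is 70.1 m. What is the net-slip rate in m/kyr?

dip-slip = heave / cos(dip) = 70.1 / cos(68.3°) = 189.6 m
net slip = dip-slip / sin(rake) = 189.6 / sin(72.1°) = 199.2 m
rate = 199.2 m / 94.4 ka = 0.00211 m/yr = 2.11 m/kyr

2.11 m/kyr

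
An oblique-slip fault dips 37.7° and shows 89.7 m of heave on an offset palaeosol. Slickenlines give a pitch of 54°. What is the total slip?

dip-slip = heave / cos(dip) = 89.7 / cos(37.7°) = 113.4 m
net slip = dip-slip / sin(rake) = 113.4 / sin(54°) = 140 m

140 m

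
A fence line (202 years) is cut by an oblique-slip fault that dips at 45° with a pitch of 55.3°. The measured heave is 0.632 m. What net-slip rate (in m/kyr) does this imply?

5.38 m/kyr

dip-slip = heave / cos(dip) = 0.632 / cos(45°) = 0.8938 m
net slip = dip-slip / sin(rake) = 0.8938 / sin(55.3°) = 1.087 m
rate = 1.087 m / 202 years = 0.00538 m/yr = 5.38 m/kyr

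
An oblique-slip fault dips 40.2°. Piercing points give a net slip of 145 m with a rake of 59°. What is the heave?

94.9 m

dip-slip = net slip × sin(rake) = 145 m × sin(59°) = 124.3 m
heave = dip-slip × cos(dip) = 124.3 × cos(40.2°) = 94.9 m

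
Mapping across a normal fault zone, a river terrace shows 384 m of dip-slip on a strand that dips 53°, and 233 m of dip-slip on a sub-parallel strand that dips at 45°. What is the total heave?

heave_A = 384 × cos(53°) = 231.1 m
heave_B = 233 × cos(45°) = 164.8 m
total = 231.1 + 164.8 = 396 m

396 m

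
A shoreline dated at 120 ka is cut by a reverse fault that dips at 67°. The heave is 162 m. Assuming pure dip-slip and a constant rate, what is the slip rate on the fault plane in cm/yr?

0.346 cm/yr

dip-slip = heave / cos(dip) = 162 m / cos(67°) = 414.6 m
rate = 414.6 m / 120 ka = 0.00346 m/yr = 0.346 cm/yr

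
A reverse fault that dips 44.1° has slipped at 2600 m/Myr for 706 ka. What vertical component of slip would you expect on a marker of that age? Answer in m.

1280 m

dip-slip = rate × time = 2600 m/Myr × 706 ka = 1836 m
throw = dip-slip × sin(dip) = 1836 × sin(44.1°) = 1280 m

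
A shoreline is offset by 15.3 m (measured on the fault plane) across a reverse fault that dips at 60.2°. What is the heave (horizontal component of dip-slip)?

heave = dip-slip × cos(dip) = 15.3 m × cos(60.2°) = 7.60 m

7.60 m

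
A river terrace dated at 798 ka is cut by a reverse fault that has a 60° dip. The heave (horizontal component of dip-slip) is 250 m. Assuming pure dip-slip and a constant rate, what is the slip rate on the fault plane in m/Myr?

dip-slip = heave / cos(dip) = 250 m / cos(60°) = 500 m
rate = 500 m / 798 ka = 0.000627 m/yr = 627 m/Myr

627 m/Myr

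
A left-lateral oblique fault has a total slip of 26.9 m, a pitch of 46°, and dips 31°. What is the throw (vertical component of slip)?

9.97 m

dip-slip = net slip × sin(rake) = 26.9 m × sin(46°) = 19.35 m
throw = dip-slip × sin(dip) = 19.35 × sin(31°) = 9.97 m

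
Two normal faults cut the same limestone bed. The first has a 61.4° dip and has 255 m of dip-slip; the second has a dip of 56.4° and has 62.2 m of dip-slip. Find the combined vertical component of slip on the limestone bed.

throw_A = 255 × sin(61.4°) = 223.9 m
throw_B = 62.2 × sin(56.4°) = 51.81 m
total = 223.9 + 51.81 = 276 m

276 m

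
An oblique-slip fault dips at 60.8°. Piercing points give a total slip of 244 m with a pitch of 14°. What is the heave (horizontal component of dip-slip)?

28.8 m

dip-slip = net slip × sin(rake) = 244 m × sin(14°) = 59.03 m
heave = dip-slip × cos(dip) = 59.03 × cos(60.8°) = 28.8 m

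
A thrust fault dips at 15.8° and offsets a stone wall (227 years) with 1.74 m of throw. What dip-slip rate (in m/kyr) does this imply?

dip-slip = throw / sin(dip) = 1.74 m / sin(15.8°) = 6.390 m
rate = 6.390 m / 227 years = 0.0282 m/yr = 28.2 m/kyr

28.2 m/kyr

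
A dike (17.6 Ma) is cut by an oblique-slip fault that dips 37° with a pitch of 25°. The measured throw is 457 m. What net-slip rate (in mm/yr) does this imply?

0.102 mm/yr

dip-slip = throw / sin(dip) = 457 / sin(37°) = 759.4 m
net slip = dip-slip / sin(rake) = 759.4 / sin(25°) = 1797 m
rate = 1797 m / 17.6 Ma = 0.000102 m/yr = 0.102 mm/yr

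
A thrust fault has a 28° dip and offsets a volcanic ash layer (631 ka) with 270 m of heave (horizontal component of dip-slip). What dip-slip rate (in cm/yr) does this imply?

0.0485 cm/yr

dip-slip = heave / cos(dip) = 270 m / cos(28°) = 305.8 m
rate = 305.8 m / 631 ka = 0.000485 m/yr = 0.0485 cm/yr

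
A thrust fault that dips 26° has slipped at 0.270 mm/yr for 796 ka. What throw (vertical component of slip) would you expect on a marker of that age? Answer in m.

dip-slip = rate × time = 0.270 mm/yr × 796 ka = 214.9 m
throw = dip-slip × sin(dip) = 214.9 × sin(26°) = 94.2 m

94.2 m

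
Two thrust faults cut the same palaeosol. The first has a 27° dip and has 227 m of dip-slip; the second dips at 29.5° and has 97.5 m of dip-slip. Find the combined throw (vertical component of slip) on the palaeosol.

throw_A = 227 × sin(27°) = 103.1 m
throw_B = 97.5 × sin(29.5°) = 48.01 m
total = 103.1 + 48.01 = 151 m

151 m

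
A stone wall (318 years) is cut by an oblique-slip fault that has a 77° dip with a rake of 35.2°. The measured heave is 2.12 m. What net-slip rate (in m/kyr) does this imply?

51.4 m/kyr

dip-slip = heave / cos(dip) = 2.12 / cos(77°) = 9.424 m
net slip = dip-slip / sin(rake) = 9.424 / sin(35.2°) = 16.35 m
rate = 16.35 m / 318 years = 0.0514 m/yr = 51.4 m/kyr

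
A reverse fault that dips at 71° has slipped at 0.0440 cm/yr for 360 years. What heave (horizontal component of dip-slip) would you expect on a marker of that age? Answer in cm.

5.16 cm

dip-slip = rate × time = 0.0440 cm/yr × 360 years = 0.1584 m
heave = dip-slip × cos(dip) = 0.1584 × cos(71°) = 0.0516 m = 5.16 cm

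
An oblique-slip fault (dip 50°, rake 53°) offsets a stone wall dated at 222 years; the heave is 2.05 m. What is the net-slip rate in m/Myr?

dip-slip = heave / cos(dip) = 2.05 / cos(50°) = 3.189 m
net slip = dip-slip / sin(rake) = 3.189 / sin(53°) = 3.993 m
rate = 3.993 m / 222 years = 0.0180 m/yr = 18000 m/Myr

18000 m/Myr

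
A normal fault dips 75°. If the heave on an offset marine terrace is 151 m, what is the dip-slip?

583 m

dip-slip = heave / cos(dip) = 151 / cos(75°) = 583 m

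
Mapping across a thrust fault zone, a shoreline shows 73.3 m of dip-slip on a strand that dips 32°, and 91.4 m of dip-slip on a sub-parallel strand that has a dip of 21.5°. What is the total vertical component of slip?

throw_A = 73.3 × sin(32°) = 38.84 m
throw_B = 91.4 × sin(21.5°) = 33.50 m
total = 38.84 + 33.50 = 72.3 m

72.3 m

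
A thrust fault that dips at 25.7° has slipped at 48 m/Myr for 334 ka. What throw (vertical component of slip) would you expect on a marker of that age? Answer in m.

6.95 m

dip-slip = rate × time = 48 m/Myr × 334 ka = 16.03 m
throw = dip-slip × sin(dip) = 16.03 × sin(25.7°) = 6.95 m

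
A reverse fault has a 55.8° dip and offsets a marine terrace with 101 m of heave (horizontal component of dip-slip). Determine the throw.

throw = heave × tan(dip) = 101 × tan(55.8°) = 149 m

149 m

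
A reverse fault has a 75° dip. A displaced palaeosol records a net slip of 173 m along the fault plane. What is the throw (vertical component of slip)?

167 m

throw = dip-slip × sin(dip) = 173 m × sin(75°) = 167 m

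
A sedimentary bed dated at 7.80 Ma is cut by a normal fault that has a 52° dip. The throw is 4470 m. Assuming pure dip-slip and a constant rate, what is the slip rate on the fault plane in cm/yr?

dip-slip = throw / sin(dip) = 4470 m / sin(52°) = 5673 m
rate = 5673 m / 7.80 Ma = 0.000727 m/yr = 0.0727 cm/yr

0.0727 cm/yr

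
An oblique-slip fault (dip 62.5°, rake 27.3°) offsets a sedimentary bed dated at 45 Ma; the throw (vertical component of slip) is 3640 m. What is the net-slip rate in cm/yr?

0.0199 cm/yr

dip-slip = throw / sin(dip) = 3640 / sin(62.5°) = 4104 m
net slip = dip-slip / sin(rake) = 4104 / sin(27.3°) = 8947 m
rate = 8947 m / 45 Ma = 0.000199 m/yr = 0.0199 cm/yr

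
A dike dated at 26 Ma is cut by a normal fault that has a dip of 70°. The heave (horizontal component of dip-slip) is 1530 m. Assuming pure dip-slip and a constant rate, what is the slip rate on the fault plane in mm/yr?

0.172 mm/yr

dip-slip = heave / cos(dip) = 1530 m / cos(70°) = 4473 m
rate = 4473 m / 26 Ma = 0.000172 m/yr = 0.172 mm/yr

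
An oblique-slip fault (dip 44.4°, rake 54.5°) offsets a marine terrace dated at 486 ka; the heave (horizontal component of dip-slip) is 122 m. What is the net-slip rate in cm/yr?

dip-slip = heave / cos(dip) = 122 / cos(44.4°) = 170.8 m
net slip = dip-slip / sin(rake) = 170.8 / sin(54.5°) = 209.7 m
rate = 209.7 m / 486 ka = 0.000432 m/yr = 0.0432 cm/yr

0.0432 cm/yr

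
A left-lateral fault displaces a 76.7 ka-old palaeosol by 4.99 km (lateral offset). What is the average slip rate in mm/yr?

rate = 4.99 km / 76.7 ka = 0.0651 m/yr = 65.1 mm/yr

65.1 mm/yr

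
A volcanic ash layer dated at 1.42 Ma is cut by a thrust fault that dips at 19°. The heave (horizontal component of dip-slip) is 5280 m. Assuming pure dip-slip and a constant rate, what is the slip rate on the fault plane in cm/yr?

0.393 cm/yr

dip-slip = heave / cos(dip) = 5280 m / cos(19°) = 5584 m
rate = 5584 m / 1.42 Ma = 0.00393 m/yr = 0.393 cm/yr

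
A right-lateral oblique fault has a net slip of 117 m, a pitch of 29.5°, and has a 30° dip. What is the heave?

49.9 m

dip-slip = net slip × sin(rake) = 117 m × sin(29.5°) = 57.61 m
heave = dip-slip × cos(dip) = 57.61 × cos(30°) = 49.9 m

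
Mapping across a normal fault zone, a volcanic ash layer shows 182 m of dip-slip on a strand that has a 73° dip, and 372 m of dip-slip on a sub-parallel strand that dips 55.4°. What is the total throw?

throw_A = 182 × sin(73°) = 174 m
throw_B = 372 × sin(55.4°) = 306.2 m
total = 174 + 306.2 = 480 m

480 m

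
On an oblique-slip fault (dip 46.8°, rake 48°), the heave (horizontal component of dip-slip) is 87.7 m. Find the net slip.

172 m

dip-slip = heave / cos(dip) = 87.7 / cos(46.8°) = 128.1 m
net slip = dip-slip / sin(rake) = 128.1 / sin(48°) = 172 m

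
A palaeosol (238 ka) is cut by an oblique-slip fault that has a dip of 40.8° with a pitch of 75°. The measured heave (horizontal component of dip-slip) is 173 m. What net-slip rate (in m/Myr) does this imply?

994 m/Myr

dip-slip = heave / cos(dip) = 173 / cos(40.8°) = 228.5 m
net slip = dip-slip / sin(rake) = 228.5 / sin(75°) = 236.6 m
rate = 236.6 m / 238 ka = 0.000994 m/yr = 994 m/Myr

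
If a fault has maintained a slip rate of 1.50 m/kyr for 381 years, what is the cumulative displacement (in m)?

0.572 m

slip = rate × time = 1.50 m/kyr × 381 years = 0.572 m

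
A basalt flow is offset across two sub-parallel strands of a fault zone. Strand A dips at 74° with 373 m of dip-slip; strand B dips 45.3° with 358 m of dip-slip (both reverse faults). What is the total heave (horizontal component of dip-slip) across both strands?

heave_A = 373 × cos(74°) = 102.8 m
heave_B = 358 × cos(45.3°) = 251.8 m
total = 102.8 + 251.8 = 355 m

355 m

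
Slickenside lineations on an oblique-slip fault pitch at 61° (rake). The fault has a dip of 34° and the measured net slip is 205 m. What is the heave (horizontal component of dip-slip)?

dip-slip = net slip × sin(rake) = 205 m × sin(61°) = 179.3 m
heave = dip-slip × cos(dip) = 179.3 × cos(34°) = 149 m

149 m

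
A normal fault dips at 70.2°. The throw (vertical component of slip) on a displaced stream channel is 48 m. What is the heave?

17.3 m

heave = throw / tan(dip) = 48 / tan(70.2°) = 17.3 m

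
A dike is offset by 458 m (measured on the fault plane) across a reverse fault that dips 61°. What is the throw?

throw = dip-slip × sin(dip) = 458 m × sin(61°) = 401 m

401 m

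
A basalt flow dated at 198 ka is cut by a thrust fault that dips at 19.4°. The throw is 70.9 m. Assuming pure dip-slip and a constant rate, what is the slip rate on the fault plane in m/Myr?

1080 m/Myr

dip-slip = throw / sin(dip) = 70.9 m / sin(19.4°) = 213.5 m
rate = 213.5 m / 198 ka = 0.00108 m/yr = 1080 m/Myr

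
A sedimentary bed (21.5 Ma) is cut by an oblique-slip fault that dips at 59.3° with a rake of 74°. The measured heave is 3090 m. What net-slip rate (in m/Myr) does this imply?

293 m/Myr

dip-slip = heave / cos(dip) = 3090 / cos(59.3°) = 6052 m
net slip = dip-slip / sin(rake) = 6052 / sin(74°) = 6296 m
rate = 6296 m / 21.5 Ma = 0.000293 m/yr = 293 m/Myr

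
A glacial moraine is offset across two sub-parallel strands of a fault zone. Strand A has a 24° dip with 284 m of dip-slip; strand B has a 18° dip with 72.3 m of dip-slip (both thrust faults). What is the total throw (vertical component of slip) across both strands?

throw_A = 284 × sin(24°) = 115.5 m
throw_B = 72.3 × sin(18°) = 22.34 m
total = 115.5 + 22.34 = 138 m

138 m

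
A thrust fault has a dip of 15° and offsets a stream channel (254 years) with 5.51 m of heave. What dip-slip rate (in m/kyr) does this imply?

22.5 m/kyr

dip-slip = heave / cos(dip) = 5.51 m / cos(15°) = 5.704 m
rate = 5.704 m / 254 years = 0.0225 m/yr = 22.5 m/kyr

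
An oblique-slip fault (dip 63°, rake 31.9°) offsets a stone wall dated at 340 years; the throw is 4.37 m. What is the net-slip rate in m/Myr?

27300 m/Myr

dip-slip = throw / sin(dip) = 4.37 / sin(63°) = 4.905 m
net slip = dip-slip / sin(rake) = 4.905 / sin(31.9°) = 9.281 m
rate = 9.281 m / 340 years = 0.0273 m/yr = 27300 m/Myr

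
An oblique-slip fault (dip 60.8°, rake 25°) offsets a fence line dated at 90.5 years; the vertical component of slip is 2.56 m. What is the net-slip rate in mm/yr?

dip-slip = throw / sin(dip) = 2.56 / sin(60.8°) = 2.933 m
net slip = dip-slip / sin(rake) = 2.933 / sin(25°) = 6.939 m
rate = 6.939 m / 90.5 years = 0.0767 m/yr = 76.7 mm/yr

76.7 mm/yr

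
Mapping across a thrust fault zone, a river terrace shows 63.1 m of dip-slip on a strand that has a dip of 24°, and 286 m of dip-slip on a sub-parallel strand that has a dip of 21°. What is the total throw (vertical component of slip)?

128 m

throw_A = 63.1 × sin(24°) = 25.67 m
throw_B = 286 × sin(21°) = 102.5 m
total = 25.67 + 102.5 = 128 m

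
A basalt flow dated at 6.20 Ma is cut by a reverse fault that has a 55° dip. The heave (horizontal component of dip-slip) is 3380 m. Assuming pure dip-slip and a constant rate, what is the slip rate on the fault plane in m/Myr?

950 m/Myr

dip-slip = heave / cos(dip) = 3380 m / cos(55°) = 5893 m
rate = 5893 m / 6.20 Ma = 0.000950 m/yr = 950 m/Myr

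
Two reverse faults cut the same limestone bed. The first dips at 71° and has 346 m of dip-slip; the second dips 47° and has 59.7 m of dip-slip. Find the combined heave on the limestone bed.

153 m

heave_A = 346 × cos(71°) = 112.6 m
heave_B = 59.7 × cos(47°) = 40.72 m
total = 112.6 + 40.72 = 153 m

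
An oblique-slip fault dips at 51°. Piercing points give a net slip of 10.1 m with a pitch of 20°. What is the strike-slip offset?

strike-slip = net slip × cos(rake) = 10.1 m × cos(20°) = 9.49 m

9.49 m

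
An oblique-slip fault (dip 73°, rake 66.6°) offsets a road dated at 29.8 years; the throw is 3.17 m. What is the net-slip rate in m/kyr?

dip-slip = throw / sin(dip) = 3.17 / sin(73°) = 3.315 m
net slip = dip-slip / sin(rake) = 3.315 / sin(66.6°) = 3.612 m
rate = 3.612 m / 29.8 years = 0.121 m/yr = 121 m/kyr

121 m/kyr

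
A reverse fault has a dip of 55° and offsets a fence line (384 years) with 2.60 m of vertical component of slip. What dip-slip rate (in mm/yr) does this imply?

8.27 mm/yr

dip-slip = throw / sin(dip) = 2.60 m / sin(55°) = 3.174 m
rate = 3.174 m / 384 years = 0.00827 m/yr = 8.27 mm/yr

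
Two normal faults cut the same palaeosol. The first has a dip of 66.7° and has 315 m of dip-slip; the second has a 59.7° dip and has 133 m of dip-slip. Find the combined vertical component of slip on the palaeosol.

throw_A = 315 × sin(66.7°) = 289.3 m
throw_B = 133 × sin(59.7°) = 114.8 m
total = 289.3 + 114.8 = 404 m

404 m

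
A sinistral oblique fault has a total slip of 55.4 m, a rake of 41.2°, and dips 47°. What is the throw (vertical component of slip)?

dip-slip = net slip × sin(rake) = 55.4 m × sin(41.2°) = 36.49 m
throw = dip-slip × sin(dip) = 36.49 × sin(47°) = 26.7 m

26.7 m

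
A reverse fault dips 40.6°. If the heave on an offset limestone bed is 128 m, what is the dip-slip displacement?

169 m

dip-slip = heave / cos(dip) = 128 / cos(40.6°) = 169 m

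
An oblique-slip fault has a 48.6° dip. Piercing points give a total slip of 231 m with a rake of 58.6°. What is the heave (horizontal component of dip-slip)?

dip-slip = net slip × sin(rake) = 231 m × sin(58.6°) = 197.2 m
heave = dip-slip × cos(dip) = 197.2 × cos(48.6°) = 130 m

130 m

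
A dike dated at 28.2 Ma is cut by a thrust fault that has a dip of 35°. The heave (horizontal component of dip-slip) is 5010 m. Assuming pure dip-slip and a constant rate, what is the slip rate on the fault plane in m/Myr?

dip-slip = heave / cos(dip) = 5010 m / cos(35°) = 6116 m
rate = 6116 m / 28.2 Ma = 0.000217 m/yr = 217 m/Myr

217 m/Myr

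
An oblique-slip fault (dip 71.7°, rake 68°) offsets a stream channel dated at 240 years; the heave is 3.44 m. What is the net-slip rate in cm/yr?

4.92 cm/yr

dip-slip = heave / cos(dip) = 3.44 / cos(71.7°) = 10.96 m
net slip = dip-slip / sin(rake) = 10.96 / sin(68°) = 11.82 m
rate = 11.82 m / 240 years = 0.0492 m/yr = 4.92 cm/yr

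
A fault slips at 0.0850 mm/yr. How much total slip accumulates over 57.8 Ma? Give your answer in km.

4.91 km

slip = rate × time = 0.0850 mm/yr × 57.8 Ma = 4910 m = 4.91 km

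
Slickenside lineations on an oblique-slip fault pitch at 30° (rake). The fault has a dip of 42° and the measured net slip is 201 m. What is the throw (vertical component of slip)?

dip-slip = net slip × sin(rake) = 201 m × sin(30°) = 100.5 m
throw = dip-slip × sin(dip) = 100.5 × sin(42°) = 67.2 m

67.2 m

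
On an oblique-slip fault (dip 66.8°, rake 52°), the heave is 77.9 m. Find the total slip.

251 m

dip-slip = heave / cos(dip) = 77.9 / cos(66.8°) = 197.7 m
net slip = dip-slip / sin(rake) = 197.7 / sin(52°) = 251 m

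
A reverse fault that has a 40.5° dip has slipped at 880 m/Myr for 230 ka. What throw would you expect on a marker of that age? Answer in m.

dip-slip = rate × time = 880 m/Myr × 230 ka = 202.4 m
throw = dip-slip × sin(dip) = 202.4 × sin(40.5°) = 131 m

131 m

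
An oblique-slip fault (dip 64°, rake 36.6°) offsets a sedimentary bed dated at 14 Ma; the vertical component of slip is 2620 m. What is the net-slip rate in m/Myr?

349 m/Myr

dip-slip = throw / sin(dip) = 2620 / sin(64°) = 2915 m
net slip = dip-slip / sin(rake) = 2915 / sin(36.6°) = 4889 m
rate = 4889 m / 14 Ma = 0.000349 m/yr = 349 m/Myr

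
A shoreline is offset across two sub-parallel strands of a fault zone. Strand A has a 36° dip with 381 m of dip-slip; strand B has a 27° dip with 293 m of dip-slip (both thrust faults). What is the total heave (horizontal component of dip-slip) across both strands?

heave_A = 381 × cos(36°) = 308.2 m
heave_B = 293 × cos(27°) = 261.1 m
total = 308.2 + 261.1 = 569 m

569 m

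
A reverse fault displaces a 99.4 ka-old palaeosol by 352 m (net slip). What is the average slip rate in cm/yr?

0.354 cm/yr

rate = 352 m / 99.4 ka = 0.00354 m/yr = 0.354 cm/yr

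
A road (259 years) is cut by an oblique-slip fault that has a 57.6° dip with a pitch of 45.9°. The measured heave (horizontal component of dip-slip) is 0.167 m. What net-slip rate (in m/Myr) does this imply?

1680 m/Myr

dip-slip = heave / cos(dip) = 0.167 / cos(57.6°) = 0.3117 m
net slip = dip-slip / sin(rake) = 0.3117 / sin(45.9°) = 0.4340 m
rate = 0.4340 m / 259 years = 0.00168 m/yr = 1680 m/Myr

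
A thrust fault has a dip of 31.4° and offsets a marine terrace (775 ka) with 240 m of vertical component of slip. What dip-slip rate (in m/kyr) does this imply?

dip-slip = throw / sin(dip) = 240 m / sin(31.4°) = 460.6 m
rate = 460.6 m / 775 ka = 0.000594 m/yr = 0.594 m/kyr

0.594 m/kyr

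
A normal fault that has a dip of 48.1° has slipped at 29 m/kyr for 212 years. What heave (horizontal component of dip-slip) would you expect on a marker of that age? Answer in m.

dip-slip = rate × time = 29 m/kyr × 212 years = 6.148 m
heave = dip-slip × cos(dip) = 6.148 × cos(48.1°) = 4.11 m

4.11 m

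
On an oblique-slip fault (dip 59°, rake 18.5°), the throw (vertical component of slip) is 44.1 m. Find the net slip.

dip-slip = throw / sin(dip) = 44.1 / sin(59°) = 51.45 m
net slip = dip-slip / sin(rake) = 51.45 / sin(18.5°) = 162 m

162 m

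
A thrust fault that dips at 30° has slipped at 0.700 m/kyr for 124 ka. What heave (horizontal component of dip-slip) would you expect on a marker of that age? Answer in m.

dip-slip = rate × time = 0.700 m/kyr × 124 ka = 86.80 m
heave = dip-slip × cos(dip) = 86.80 × cos(30°) = 75.2 m

75.2 m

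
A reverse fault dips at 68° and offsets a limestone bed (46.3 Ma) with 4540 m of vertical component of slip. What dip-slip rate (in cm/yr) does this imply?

dip-slip = throw / sin(dip) = 4540 m / sin(68°) = 4897 m
rate = 4897 m / 46.3 Ma = 0.000106 m/yr = 0.0106 cm/yr

0.0106 cm/yr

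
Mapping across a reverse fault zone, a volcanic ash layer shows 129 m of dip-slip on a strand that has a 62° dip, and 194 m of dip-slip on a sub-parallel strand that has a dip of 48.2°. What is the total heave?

heave_A = 129 × cos(62°) = 60.56 m
heave_B = 194 × cos(48.2°) = 129.3 m
total = 60.56 + 129.3 = 190 m

190 m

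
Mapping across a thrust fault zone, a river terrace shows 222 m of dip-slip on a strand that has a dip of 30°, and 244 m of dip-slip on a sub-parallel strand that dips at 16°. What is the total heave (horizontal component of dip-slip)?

427 m

heave_A = 222 × cos(30°) = 192.3 m
heave_B = 244 × cos(16°) = 234.5 m
total = 192.3 + 234.5 = 427 m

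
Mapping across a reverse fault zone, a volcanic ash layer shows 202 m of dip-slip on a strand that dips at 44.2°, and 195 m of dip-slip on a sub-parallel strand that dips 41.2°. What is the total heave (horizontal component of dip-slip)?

heave_A = 202 × cos(44.2°) = 144.8 m
heave_B = 195 × cos(41.2°) = 146.7 m
total = 144.8 + 146.7 = 292 m

292 m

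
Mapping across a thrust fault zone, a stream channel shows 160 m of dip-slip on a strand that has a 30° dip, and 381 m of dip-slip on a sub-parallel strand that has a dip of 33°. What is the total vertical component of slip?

288 m

throw_A = 160 × sin(30°) = 80 m
throw_B = 381 × sin(33°) = 207.5 m
total = 80 + 207.5 = 288 m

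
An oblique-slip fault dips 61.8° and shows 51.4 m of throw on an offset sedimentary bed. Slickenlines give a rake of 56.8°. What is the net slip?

69.7 m

dip-slip = throw / sin(dip) = 51.4 / sin(61.8°) = 58.32 m
net slip = dip-slip / sin(rake) = 58.32 / sin(56.8°) = 69.7 m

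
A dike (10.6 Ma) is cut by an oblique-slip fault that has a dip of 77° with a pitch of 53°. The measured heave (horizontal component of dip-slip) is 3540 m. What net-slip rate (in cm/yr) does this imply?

dip-slip = heave / cos(dip) = 3540 / cos(77°) = 15740 m
net slip = dip-slip / sin(rake) = 15740 / sin(53°) = 19700 m
rate = 19700 m / 10.6 Ma = 0.00186 m/yr = 0.186 cm/yr

0.186 cm/yr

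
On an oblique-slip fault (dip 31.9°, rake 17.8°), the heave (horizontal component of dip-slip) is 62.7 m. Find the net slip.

242 m

dip-slip = heave / cos(dip) = 62.7 / cos(31.9°) = 73.85 m
net slip = dip-slip / sin(rake) = 73.85 / sin(17.8°) = 242 m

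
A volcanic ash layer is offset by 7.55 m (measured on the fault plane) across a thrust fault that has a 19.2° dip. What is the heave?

heave = dip-slip × cos(dip) = 7.55 m × cos(19.2°) = 7.13 m

7.13 m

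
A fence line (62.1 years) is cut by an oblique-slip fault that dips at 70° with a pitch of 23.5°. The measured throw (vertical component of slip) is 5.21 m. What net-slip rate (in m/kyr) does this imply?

dip-slip = throw / sin(dip) = 5.21 / sin(70°) = 5.544 m
net slip = dip-slip / sin(rake) = 5.544 / sin(23.5°) = 13.90 m
rate = 13.90 m / 62.1 years = 0.224 m/yr = 224 m/kyr

224 m/kyr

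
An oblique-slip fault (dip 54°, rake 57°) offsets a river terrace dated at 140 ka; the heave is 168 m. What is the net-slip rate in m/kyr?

2.43 m/kyr

dip-slip = heave / cos(dip) = 168 / cos(54°) = 285.8 m
net slip = dip-slip / sin(rake) = 285.8 / sin(57°) = 340.8 m
rate = 340.8 m / 140 ka = 0.00243 m/yr = 2.43 m/kyr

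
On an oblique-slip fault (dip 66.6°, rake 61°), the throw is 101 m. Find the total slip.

dip-slip = throw / sin(dip) = 101 / sin(66.6°) = 110.1 m
net slip = dip-slip / sin(rake) = 110.1 / sin(61°) = 126 m

126 m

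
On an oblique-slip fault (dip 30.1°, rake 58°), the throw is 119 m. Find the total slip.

dip-slip = throw / sin(dip) = 119 / sin(30.1°) = 237.3 m
net slip = dip-slip / sin(rake) = 237.3 / sin(58°) = 280 m

280 m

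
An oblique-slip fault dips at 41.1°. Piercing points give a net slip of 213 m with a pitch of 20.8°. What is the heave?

dip-slip = net slip × sin(rake) = 213 m × sin(20.8°) = 75.64 m
heave = dip-slip × cos(dip) = 75.64 × cos(41.1°) = 57 m

57 m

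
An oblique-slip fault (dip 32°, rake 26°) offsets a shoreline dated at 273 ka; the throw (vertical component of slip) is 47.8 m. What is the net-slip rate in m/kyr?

0.754 m/kyr

dip-slip = throw / sin(dip) = 47.8 / sin(32°) = 90.20 m
net slip = dip-slip / sin(rake) = 90.20 / sin(26°) = 205.8 m
rate = 205.8 m / 273 ka = 0.000754 m/yr = 0.754 m/kyr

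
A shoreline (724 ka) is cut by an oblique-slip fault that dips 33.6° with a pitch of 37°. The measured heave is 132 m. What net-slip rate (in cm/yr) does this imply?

0.0364 cm/yr

dip-slip = heave / cos(dip) = 132 / cos(33.6°) = 158.5 m
net slip = dip-slip / sin(rake) = 158.5 / sin(37°) = 263.3 m
rate = 263.3 m / 724 ka = 0.000364 m/yr = 0.0364 cm/yr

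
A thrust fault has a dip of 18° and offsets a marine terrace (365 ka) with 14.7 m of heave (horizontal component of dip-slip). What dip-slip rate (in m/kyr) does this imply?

dip-slip = heave / cos(dip) = 14.7 m / cos(18°) = 15.46 m
rate = 15.46 m / 365 ka = 0.0000423 m/yr = 0.0423 m/kyr

0.0423 m/kyr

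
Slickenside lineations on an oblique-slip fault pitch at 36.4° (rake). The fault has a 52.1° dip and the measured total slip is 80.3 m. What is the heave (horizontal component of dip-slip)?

dip-slip = net slip × sin(rake) = 80.3 m × sin(36.4°) = 47.65 m
heave = dip-slip × cos(dip) = 47.65 × cos(52.1°) = 29.3 m

29.3 m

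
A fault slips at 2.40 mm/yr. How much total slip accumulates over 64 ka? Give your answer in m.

154 m

slip = rate × time = 2.40 mm/yr × 64 ka = 154 m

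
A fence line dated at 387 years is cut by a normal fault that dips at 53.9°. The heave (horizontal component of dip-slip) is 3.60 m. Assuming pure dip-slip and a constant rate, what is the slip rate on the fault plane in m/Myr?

dip-slip = heave / cos(dip) = 3.60 m / cos(53.9°) = 6.110 m
rate = 6.110 m / 387 years = 0.0158 m/yr = 15800 m/Myr

15800 m/Myr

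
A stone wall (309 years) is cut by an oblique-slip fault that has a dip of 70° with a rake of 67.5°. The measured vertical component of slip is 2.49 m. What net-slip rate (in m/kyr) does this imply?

dip-slip = throw / sin(dip) = 2.49 / sin(70°) = 2.650 m
net slip = dip-slip / sin(rake) = 2.650 / sin(67.5°) = 2.868 m
rate = 2.868 m / 309 years = 0.00928 m/yr = 9.28 m/kyr

9.28 m/kyr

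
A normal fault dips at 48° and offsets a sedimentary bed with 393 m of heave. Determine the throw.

436 m

throw = heave × tan(dip) = 393 × tan(48°) = 436 m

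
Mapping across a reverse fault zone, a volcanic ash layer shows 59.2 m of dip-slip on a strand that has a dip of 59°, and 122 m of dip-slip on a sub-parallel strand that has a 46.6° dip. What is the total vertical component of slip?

throw_A = 59.2 × sin(59°) = 50.74 m
throw_B = 122 × sin(46.6°) = 88.64 m
total = 50.74 + 88.64 = 139 m

139 m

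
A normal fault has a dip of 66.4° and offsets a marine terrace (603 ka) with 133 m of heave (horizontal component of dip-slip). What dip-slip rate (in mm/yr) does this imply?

0.551 mm/yr

dip-slip = heave / cos(dip) = 133 m / cos(66.4°) = 332.2 m
rate = 332.2 m / 603 ka = 0.000551 m/yr = 0.551 mm/yr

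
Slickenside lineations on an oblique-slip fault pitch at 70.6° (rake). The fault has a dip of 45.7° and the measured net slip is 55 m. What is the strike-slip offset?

strike-slip = net slip × cos(rake) = 55 m × cos(70.6°) = 18.3 m

18.3 m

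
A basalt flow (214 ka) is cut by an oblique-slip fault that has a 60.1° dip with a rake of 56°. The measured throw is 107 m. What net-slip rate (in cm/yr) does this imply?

dip-slip = throw / sin(dip) = 107 / sin(60.1°) = 123.4 m
net slip = dip-slip / sin(rake) = 123.4 / sin(56°) = 148.9 m
rate = 148.9 m / 214 ka = 0.000696 m/yr = 0.0696 cm/yr

0.0696 cm/yr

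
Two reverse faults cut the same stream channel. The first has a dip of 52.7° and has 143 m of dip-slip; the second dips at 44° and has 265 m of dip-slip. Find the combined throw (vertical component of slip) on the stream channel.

throw_A = 143 × sin(52.7°) = 113.8 m
throw_B = 265 × sin(44°) = 184.1 m
total = 113.8 + 184.1 = 298 m

298 m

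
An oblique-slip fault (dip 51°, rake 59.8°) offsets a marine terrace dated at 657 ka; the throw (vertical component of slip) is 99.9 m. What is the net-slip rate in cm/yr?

dip-slip = throw / sin(dip) = 99.9 / sin(51°) = 128.5 m
net slip = dip-slip / sin(rake) = 128.5 / sin(59.8°) = 148.7 m
rate = 148.7 m / 657 ka = 0.000226 m/yr = 0.0226 cm/yr

0.0226 cm/yr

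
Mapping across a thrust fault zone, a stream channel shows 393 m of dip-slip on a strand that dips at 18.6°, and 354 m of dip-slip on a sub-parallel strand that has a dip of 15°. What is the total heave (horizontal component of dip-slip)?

714 m

heave_A = 393 × cos(18.6°) = 372.5 m
heave_B = 354 × cos(15°) = 341.9 m
total = 372.5 + 341.9 = 714 m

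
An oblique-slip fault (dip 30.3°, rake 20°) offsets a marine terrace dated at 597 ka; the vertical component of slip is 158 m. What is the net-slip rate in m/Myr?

dip-slip = throw / sin(dip) = 158 / sin(30.3°) = 313.2 m
net slip = dip-slip / sin(rake) = 313.2 / sin(20°) = 915.6 m
rate = 915.6 m / 597 ka = 0.00153 m/yr = 1530 m/Myr

1530 m/Myr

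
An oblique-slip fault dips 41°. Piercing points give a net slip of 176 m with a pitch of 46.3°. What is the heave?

dip-slip = net slip × sin(rake) = 176 m × sin(46.3°) = 127.2 m
heave = dip-slip × cos(dip) = 127.2 × cos(41°) = 96 m

96 m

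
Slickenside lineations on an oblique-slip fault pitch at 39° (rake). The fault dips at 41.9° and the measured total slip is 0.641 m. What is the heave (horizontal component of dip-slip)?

dip-slip = net slip × sin(rake) = 0.641 m × sin(39°) = 0.4034 m
heave = dip-slip × cos(dip) = 0.4034 × cos(41.9°) = 0.300 m

0.300 m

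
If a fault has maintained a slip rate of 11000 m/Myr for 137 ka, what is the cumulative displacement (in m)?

1510 m

slip = rate × time = 11000 m/Myr × 137 ka = 1510 m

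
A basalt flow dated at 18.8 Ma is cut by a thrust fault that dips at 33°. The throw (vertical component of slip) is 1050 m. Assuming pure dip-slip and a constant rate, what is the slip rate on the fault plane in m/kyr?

0.103 m/kyr

dip-slip = throw / sin(dip) = 1050 m / sin(33°) = 1928 m
rate = 1928 m / 18.8 Ma = 0.000103 m/yr = 0.103 m/kyr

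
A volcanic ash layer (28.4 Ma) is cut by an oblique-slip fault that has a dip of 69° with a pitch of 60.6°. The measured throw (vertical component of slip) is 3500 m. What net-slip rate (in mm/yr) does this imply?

0.152 mm/yr

dip-slip = throw / sin(dip) = 3500 / sin(69°) = 3749 m
net slip = dip-slip / sin(rake) = 3749 / sin(60.6°) = 4303 m
rate = 4303 m / 28.4 Ma = 0.000152 m/yr = 0.152 mm/yr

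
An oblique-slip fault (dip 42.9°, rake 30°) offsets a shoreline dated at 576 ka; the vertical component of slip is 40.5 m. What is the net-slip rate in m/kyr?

dip-slip = throw / sin(dip) = 40.5 / sin(42.9°) = 59.50 m
net slip = dip-slip / sin(rake) = 59.50 / sin(30°) = 119 m
rate = 119 m / 576 ka = 0.000207 m/yr = 0.207 m/kyr

0.207 m/kyr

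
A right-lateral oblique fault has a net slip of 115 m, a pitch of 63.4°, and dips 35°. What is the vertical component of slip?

dip-slip = net slip × sin(rake) = 115 m × sin(63.4°) = 102.8 m
throw = dip-slip × sin(dip) = 102.8 × sin(35°) = 59 m

59 m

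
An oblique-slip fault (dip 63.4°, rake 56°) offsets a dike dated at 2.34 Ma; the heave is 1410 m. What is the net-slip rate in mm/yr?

dip-slip = heave / cos(dip) = 1410 / cos(63.4°) = 3149 m
net slip = dip-slip / sin(rake) = 3149 / sin(56°) = 3798 m
rate = 3798 m / 2.34 Ma = 0.00162 m/yr = 1.62 mm/yr

1.62 mm/yr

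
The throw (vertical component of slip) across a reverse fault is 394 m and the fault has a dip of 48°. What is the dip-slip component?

dip-slip = throw / sin(dip) = 394 / sin(48°) = 530 m

530 m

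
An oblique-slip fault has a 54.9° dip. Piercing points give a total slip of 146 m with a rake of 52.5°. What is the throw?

94.8 m

dip-slip = net slip × sin(rake) = 146 m × sin(52.5°) = 115.8 m
throw = dip-slip × sin(dip) = 115.8 × sin(54.9°) = 94.8 m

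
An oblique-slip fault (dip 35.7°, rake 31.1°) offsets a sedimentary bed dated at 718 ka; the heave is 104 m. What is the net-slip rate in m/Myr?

345 m/Myr

dip-slip = heave / cos(dip) = 104 / cos(35.7°) = 128.1 m
net slip = dip-slip / sin(rake) = 128.1 / sin(31.1°) = 247.9 m
rate = 247.9 m / 718 ka = 0.000345 m/yr = 345 m/Myr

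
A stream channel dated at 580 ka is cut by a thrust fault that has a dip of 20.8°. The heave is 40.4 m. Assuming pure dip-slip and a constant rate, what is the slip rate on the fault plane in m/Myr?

dip-slip = heave / cos(dip) = 40.4 m / cos(20.8°) = 43.22 m
rate = 43.22 m / 580 ka = 0.0000745 m/yr = 74.5 m/Myr

74.5 m/Myr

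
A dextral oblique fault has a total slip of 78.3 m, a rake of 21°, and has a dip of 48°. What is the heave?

18.8 m

dip-slip = net slip × sin(rake) = 78.3 m × sin(21°) = 28.06 m
heave = dip-slip × cos(dip) = 28.06 × cos(48°) = 18.8 m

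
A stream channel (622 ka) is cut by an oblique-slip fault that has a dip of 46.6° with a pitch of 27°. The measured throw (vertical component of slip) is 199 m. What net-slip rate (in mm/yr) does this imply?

dip-slip = throw / sin(dip) = 199 / sin(46.6°) = 273.9 m
net slip = dip-slip / sin(rake) = 273.9 / sin(27°) = 603.3 m
rate = 603.3 m / 622 ka = 0.000970 m/yr = 0.970 mm/yr

0.970 mm/yr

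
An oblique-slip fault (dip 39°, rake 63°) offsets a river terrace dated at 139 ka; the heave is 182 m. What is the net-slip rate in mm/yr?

dip-slip = heave / cos(dip) = 182 / cos(39°) = 234.2 m
net slip = dip-slip / sin(rake) = 234.2 / sin(63°) = 262.8 m
rate = 262.8 m / 139 ka = 0.00189 m/yr = 1.89 mm/yr

1.89 mm/yr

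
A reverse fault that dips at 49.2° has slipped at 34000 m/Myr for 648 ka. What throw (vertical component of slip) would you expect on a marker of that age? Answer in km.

16.7 km

dip-slip = rate × time = 34000 m/Myr × 648 ka = 22030 m
throw = dip-slip × sin(dip) = 22030 × sin(49.2°) = 16700 m = 16.7 km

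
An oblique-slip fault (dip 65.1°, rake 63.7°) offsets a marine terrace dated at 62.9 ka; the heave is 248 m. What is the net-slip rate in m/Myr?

10400 m/Myr

dip-slip = heave / cos(dip) = 248 / cos(65.1°) = 589 m
net slip = dip-slip / sin(rake) = 589 / sin(63.7°) = 657 m
rate = 657 m / 62.9 ka = 0.0104 m/yr = 10400 m/Myr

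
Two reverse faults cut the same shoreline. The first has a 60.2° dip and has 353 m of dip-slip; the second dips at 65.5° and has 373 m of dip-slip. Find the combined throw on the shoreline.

throw_A = 353 × sin(60.2°) = 306.3 m
throw_B = 373 × sin(65.5°) = 339.4 m
total = 306.3 + 339.4 = 646 m

646 m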